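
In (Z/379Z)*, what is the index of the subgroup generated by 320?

6

ord(320) | φ(379) = 379 − 1 = 378 = 2 · 3^3 · 7.
Divisors of 378: 1, 2, 3, 6, 7, 9, 14, 18, 21, 27, 42, 54, 63, 126, 189, 378.
Test each divisor d:
320^1 ≡ 320
320^2 ≡ 70
320^3 ≡ 39
320^6 ≡ 5
320^7 ≡ 84
320^9 ≡ 195
320^14 ≡ 234
320^18 ≡ 125
320^21 ≡ 327
320^27 ≡ 119
320^42 ≡ 51
320^54 ≡ 138
320^63 ≡ 1
So ord_379(320) = 63, hence |⟨320⟩| = 63.
Index = |(Z/379Z)^×| / |⟨320⟩| = 378 / 63 = 6.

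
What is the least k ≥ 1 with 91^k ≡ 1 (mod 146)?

18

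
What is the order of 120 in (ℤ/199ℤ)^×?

The order of 120 must divide φ(199) = 199 − 1 = 198 = 2 · 3^2 · 11.
Divisors of 198: 1, 2, 3, 6, 9, 11, 18, 22, 33, 66, 99, 198.
Compute 120^d (mod 199) for the divisors d until we hit 1:
120^1 ≡ 120 (mod 199)
120^2 ≡ 72 (mod 199)
120^3 ≡ 83 (mod 199)
120^6 ≡ 123 (mod 199)
120^9 ≡ 60 (mod 199)
120^11 ≡ 141 (mod 199)
120^18 ≡ 18 (mod 199)
120^22 ≡ 180 (mod 199)
120^33 ≡ 107 (mod 199)
120^66 ≡ 106 (mod 199)
120^99 ≡ 198 (mod 199)
120^198 ≡ 1 (mod 199) ✓
So ord_199(120) = 198.

198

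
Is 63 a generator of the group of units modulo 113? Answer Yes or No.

No

φ(113) = 113 − 1 = 112 = 2^4 · 7.
63 is a primitive root mod 113 iff 63^(φ(113)/q) ≢ 1 for every prime q | φ(113), i.e. q ∈ {2, 7}.
63^56 ≡ 1 (mod 113)  [q = 2: ≡ 1 ✗]
63^16 ≡ 16 (mod 113)  [q = 7: ≢ 1 ✓]
Since 63^56 ≡ 1, the order of 63 divides 56 < 112, so 63 is not a primitive root.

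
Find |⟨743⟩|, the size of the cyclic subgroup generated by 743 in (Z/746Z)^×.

93

By Lagrange's theorem, ord_746(743) divides φ(746) = φ(2)·φ(373) = 1·372 = 372 = 2^2 · 3 · 31.
Divisors of 372: 1, 2, 3, 4, 6, 12, 31, 62, 93, 124, 186, 372.
Evaluate successive powers at the divisors of 372:
743^1 ≡ 743 (mod 746)
743^2 ≡ 9 (mod 746)
743^3 ≡ 719 (mod 746)
743^4 ≡ 81 (mod 746)
743^6 ≡ 729 (mod 746)
743^12 ≡ 289 (mod 746)
743^31 ≡ 657 (mod 746)
743^62 ≡ 461 (mod 746)
743^93 ≡ 1 (mod 746) ✓
The smallest such exponent is 93, so the order of 743 is 93.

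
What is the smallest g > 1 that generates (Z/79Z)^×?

3

φ(79) = 79 − 1 = 78 = 2 · 3 · 13.
g is a primitive root iff g^(78/q) ≢ 1 (mod 79) for each prime q ∈ {2, 3, 13}.
g = 2: 2^39 ≡ 1 — hits 1, so not a primitive root.
g = 3: 3^39 ≡ 78; 3^26 ≡ 23; 3^6 ≡ 18 — none is 1, so 3 is a primitive root.
Hence the least primitive root of 79 is 3.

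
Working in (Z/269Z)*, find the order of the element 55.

134

ord(55) | φ(269) = 269 − 1 = 268 = 2^2 · 67.
Divisors of 268: 1, 2, 4, 67, 134, 268.
Compute 55^d (mod 269) for the divisors d until we hit 1:
55^1 ≡ 55 (mod 269)
55^2 ≡ 66 (mod 269)
55^4 ≡ 52 (mod 269)
55^67 ≡ 268 (mod 269)
55^134 ≡ 1 (mod 269) ✓
So ord_269(55) = 134.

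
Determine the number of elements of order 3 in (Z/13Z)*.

2

φ(13) = 13 − 1 = 12 = 2^2 · 3.
(Z/13Z)^× is cyclic (|G| = 12); a cyclic group of order m has exactly φ(d) elements of each order d | m, and none otherwise.
3 | 12, and φ(3) = 3 − 1 = 2.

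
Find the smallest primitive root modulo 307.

φ(307) = 307 − 1 = 306 = 2 · 3^2 · 17.
g is a primitive root iff g^(306/q) ≢ 1 (mod 307) for each prime q ∈ {2, 3, 17}.
g = 2: 2^153 ≡ 306; 2^102 ≡ 1 — hits 1, so not a primitive root.
g = 3: 3^153 ≡ 306; 3^102 ≡ 1 — hits 1, so not a primitive root.
g = 4: 4^153 ≡ 1 — hits 1, so not a primitive root.
g = 5: 5^153 ≡ 306; 5^102 ≡ 289; 5^18 ≡ 81 — none is 1, so 5 is a primitive root.
So 5 is the smallest generator of (Z/307Z)^×.

5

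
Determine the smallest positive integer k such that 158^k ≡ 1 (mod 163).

27

Since 158 ∈ (Z/163Z)^×, its order divides φ(163) = 163 − 1 = 162 = 2 · 3^4.
Divisors of 162: 1, 2, 3, 6, 9, 18, 27, 54, 81, 162.
Compute 158^d (mod 163) for the divisors d until we hit 1:
158^1 ≡ 158 (mod 163)
158^2 ≡ 25 (mod 163)
158^3 ≡ 38 (mod 163)
158^6 ≡ 140 (mod 163)
158^9 ≡ 104 (mod 163)
158^18 ≡ 58 (mod 163)
158^27 ≡ 1 (mod 163) ✓
So ord_163(158) = 27.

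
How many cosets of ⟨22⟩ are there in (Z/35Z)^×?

6

Since 22 ∈ (Z/35Z)^×, its order divides φ(35) = φ(5·7) = (5−1)·(7−1) = 4·6 = 24 = 2^3 · 3.
Divisors of 24: 1, 2, 3, 4, 6, 8, 12, 24.
Test each divisor d:
22^1 ≡ 22 (mod 35)
22^2 ≡ 29 (mod 35)
22^3 ≡ 8 (mod 35)
22^4 ≡ 1 (mod 35) ✓
So ord_35(22) = 4, hence |⟨22⟩| = 4.
Index = |(Z/35Z)^×| / |⟨22⟩| = 24 / 4 = 6.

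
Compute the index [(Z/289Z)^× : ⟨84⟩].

By Lagrange's theorem, ord_289(84) divides φ(289) = φ(17^2) = 17·(17−1) = 272 = 2^4 · 17.
Divisors of 272: 1, 2, 4, 8, 16, 17, 34, 68, 136, 272.
Test each divisor d:
84^1 ≡ 84
84^2 ≡ 120
84^4 ≡ 239
84^8 ≡ 188
84^16 ≡ 86
84^17 ≡ 288
84^34 ≡ 1
The order of 84 is 34, so the subgroup it generates has 34 elements.
Index = |(Z/289Z)^×| / |⟨84⟩| = 272 / 34 = 8.

8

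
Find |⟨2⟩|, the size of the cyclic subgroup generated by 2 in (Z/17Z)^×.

8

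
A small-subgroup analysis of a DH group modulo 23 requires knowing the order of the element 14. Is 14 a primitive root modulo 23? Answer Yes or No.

φ(23) = 23 − 1 = 22 = 2 · 11.
It suffices to check that the order of 14 is not a proper divisor of 22: compute 14^(22/q) for q ∈ {2, 11}.
14^11 ≡ 22 (mod 23)  [q = 2: ≢ 1 ✓]
14^2 ≡ 12 (mod 23)  [q = 11: ≢ 1 ✓]
Every test exponent gives a nontrivial residue, hence 14 generates the full group.

Yes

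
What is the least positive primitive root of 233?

3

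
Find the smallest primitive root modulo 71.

7

φ(71) = 71 − 1 = 70 = 2 · 5 · 7.
g is a primitive root iff g^(70/q) ≢ 1 (mod 71) for each prime q ∈ {2, 5, 7}.
g = 2: 2^35 ≡ 1 — hits 1, so not a primitive root.
g = 3: 3^35 ≡ 1 — hits 1, so not a primitive root.
g = 4: 4^35 ≡ 1 — hits 1, so not a primitive root.
g = 5: 5^35 ≡ 1 — hits 1, so not a primitive root.
g = 6: 6^35 ≡ 1 — hits 1, so not a primitive root.
g = 7: 7^35 ≡ 70; 7^14 ≡ 54; 7^10 ≡ 45 — none is 1, so 7 is a primitive root.
Hence the least primitive root of 71 is 7.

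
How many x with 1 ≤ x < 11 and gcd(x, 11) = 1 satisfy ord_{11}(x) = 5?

φ(11) = 11 − 1 = 10 = 2 · 5.
Since (Z/11Z)^× is cyclic of order 10, the number of elements of order d is φ(d) when d | 10 and 0 otherwise.
5 | 10, and φ(5) = 5 − 1 = 4.

4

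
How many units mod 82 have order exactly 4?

φ(82) = φ(2)·φ(41) = 1·40 = 40 = 2^3 · 5.
(Z/82Z)^× is cyclic (|G| = 40); a cyclic group of order m has exactly φ(d) elements of each order d | m, and none otherwise.
4 = 2^2 divides 40, and φ(4) = 2.

2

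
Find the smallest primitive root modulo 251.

6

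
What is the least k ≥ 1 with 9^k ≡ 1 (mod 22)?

5

ord(9) | φ(22) = φ(2)·φ(11) = 1·10 = 10 = 2 · 5.
Divisors of 10: 1, 2, 5, 10.
Test each divisor d:
9^1 ≡ 9
9^2 ≡ 15
9^5 ≡ 1
Hence ord(9) = 5.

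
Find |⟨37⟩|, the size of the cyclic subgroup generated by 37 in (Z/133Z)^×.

6

The order of 37 must divide φ(133) = φ(7·19) = (7−1)·(19−1) = 6·18 = 108 = 2^2 · 3^3.
Divisors of 108: 1, 2, 3, 4, 6, 9, 12, 18, 27, 36, 54, 108.
Evaluate successive powers at the divisors of 108:
37^1 ≡ 37 (mod 133)
37^2 ≡ 39 (mod 133)
37^3 ≡ 113 (mod 133)
37^4 ≡ 58 (mod 133)
37^6 ≡ 1 (mod 133) ✓
Therefore the multiplicative order of 37 modulo 133 is 6.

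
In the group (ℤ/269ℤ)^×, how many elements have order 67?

66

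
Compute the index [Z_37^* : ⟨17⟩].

1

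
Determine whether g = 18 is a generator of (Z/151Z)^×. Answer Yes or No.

No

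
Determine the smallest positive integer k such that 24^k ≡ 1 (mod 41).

ord(24) | φ(41) = 41 − 1 = 40 = 2^3 · 5.
Divisors of 40: 1, 2, 4, 5, 8, 10, 20, 40.
Check 24^d mod 41 for each divisor in increasing order:
24^1 ≡ 24 (mod 41)
24^2 ≡ 2 (mod 41)
24^4 ≡ 4 (mod 41)
24^5 ≡ 14 (mod 41)
24^8 ≡ 16 (mod 41)
24^10 ≡ 32 (mod 41)
24^20 ≡ 40 (mod 41)
24^40 ≡ 1 (mod 41) ✓
So ord_41(24) = 40.

40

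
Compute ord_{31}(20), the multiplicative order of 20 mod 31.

Since 20 ∈ (Z/31Z)^×, its order divides φ(31) = 31 − 1 = 30 = 2 · 3 · 5.
Divisors of 30: 1, 2, 3, 5, 6, 10, 15, 30.
Check 20^d mod 31 for each divisor in increasing order:
20^1 ≡ 20 (mod 31)
20^2 ≡ 28 (mod 31)
20^3 ≡ 2 (mod 31)
20^5 ≡ 25 (mod 31)
20^6 ≡ 4 (mod 31)
20^10 ≡ 5 (mod 31)
20^15 ≡ 1 (mod 31) ✓
Therefore the multiplicative order of 20 modulo 31 is 15.

15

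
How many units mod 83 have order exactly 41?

40

φ(83) = 83 − 1 = 82 = 2 · 41.
In a cyclic group of order 82, there are φ(d) elements of order d for each divisor d of 82, and zero for non-divisors.
41 | 82, and φ(41) = 41 − 1 = 40.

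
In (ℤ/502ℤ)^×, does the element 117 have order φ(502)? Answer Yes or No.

No

φ(502) = φ(2)·φ(251) = 1·250 = 250 = 2 · 5^3.
Test 117^(250/q) mod 502 for each prime factor q of 250:
117^125 ≡ 1 (mod 502)  [q = 2: ≡ 1 ✗]
117^50 ≡ 149 (mod 502)  [q = 5: ≢ 1 ✓]
117^125 ≡ 1 shows ord(117) | 125, strictly less than φ(502); not a primitive root.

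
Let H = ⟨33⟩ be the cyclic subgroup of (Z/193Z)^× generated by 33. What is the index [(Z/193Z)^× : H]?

3

Since 33 ∈ (Z/193Z)^×, its order divides φ(193) = 193 − 1 = 192 = 2^6 · 3.
Divisors of 192: 1, 2, 3, 4, 6, 8, 12, 16, 24, 32, 48, 64, 96, 192.
Test each divisor d:
33^1 ≡ 33
33^2 ≡ 124
33^3 ≡ 39
33^4 ≡ 129
33^6 ≡ 170
33^8 ≡ 43
33^12 ≡ 143
33^16 ≡ 112
33^24 ≡ 184
33^32 ≡ 192
33^48 ≡ 81
33^64 ≡ 1
So ord_193(33) = 64, hence |⟨33⟩| = 64.
[(Z/193Z)^× : ⟨33⟩] = 192/64 = 3.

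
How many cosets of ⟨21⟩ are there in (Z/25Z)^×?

The order of 21 must divide φ(25) = φ(5^2) = 5·(5−1) = 20 = 2^2 · 5.
Divisors of 20: 1, 2, 4, 5, 10, 20.
Check 21^d mod 25 for each divisor in increasing order:
21^1 ≡ 21 (mod 25)
21^2 ≡ 16 (mod 25)
21^4 ≡ 6 (mod 25)
21^5 ≡ 1 (mod 25) ✓
So ord_25(21) = 5, hence |⟨21⟩| = 5.
[(Z/25Z)^× : ⟨21⟩] = 20/5 = 4.

4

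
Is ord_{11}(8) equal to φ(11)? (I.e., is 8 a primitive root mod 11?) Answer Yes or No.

Yes

φ(11) = 11 − 1 = 10 = 2 · 5.
Test 8^(10/q) mod 11 for each prime factor q of 10:
8^5 ≡ 10 (mod 11)  [q = 2: ≢ 1 ✓]
8^2 ≡ 9 (mod 11)  [q = 5: ≢ 1 ✓]
All checks pass, so 8 has order 10 and is a primitive root modulo 11.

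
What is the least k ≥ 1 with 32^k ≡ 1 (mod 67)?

Since 32 ∈ (Z/67Z)^×, its order divides φ(67) = 67 − 1 = 66 = 2 · 3 · 11.
Divisors of 66: 1, 2, 3, 6, 11, 22, 33, 66.
Test each divisor d:
32^1 ≡ 32 (mod 67)
32^2 ≡ 19 (mod 67)
32^3 ≡ 5 (mod 67)
32^6 ≡ 25 (mod 67)
32^11 ≡ 30 (mod 67)
32^22 ≡ 29 (mod 67)
32^33 ≡ 66 (mod 67)
32^66 ≡ 1 (mod 67) ✓
Therefore the multiplicative order of 32 modulo 67 is 66.

66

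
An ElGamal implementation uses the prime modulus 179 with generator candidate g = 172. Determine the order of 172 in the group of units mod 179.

The order of 172 must divide φ(179) = 179 − 1 = 178 = 2 · 89.
Divisors of 178: 1, 2, 89, 178.
Test each divisor d:
172^1 ≡ 172
172^2 ≡ 49
172^89 ≡ 1
The smallest such exponent is 89, so the order of 172 is 89.

89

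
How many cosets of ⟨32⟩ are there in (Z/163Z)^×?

1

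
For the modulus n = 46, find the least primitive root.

φ(46) = φ(2)·φ(23) = 1·22 = 22 = 2 · 11.
g is a primitive root iff g^(22/q) ≢ 1 (mod 46) for each prime q ∈ {2, 11}.
g = 2: gcd(2, 46) = 2 > 1, not a unit — skip.
g = 3: 3^11 ≡ 1 — hits 1, so not a primitive root.
g = 4: gcd(4, 46) = 2 > 1, not a unit — skip.
g = 5: 5^11 ≡ 45; 5^2 ≡ 25 — none is 1, so 5 is a primitive root.
So 5 is the smallest generator of (Z/46Z)^×.

5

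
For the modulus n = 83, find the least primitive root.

2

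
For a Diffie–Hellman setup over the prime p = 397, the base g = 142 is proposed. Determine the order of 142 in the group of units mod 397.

66

By Lagrange's theorem, ord_397(142) divides φ(397) = 397 − 1 = 396 = 2^2 · 3^2 · 11.
Divisors of 396: 1, 2, 3, 4, 6, 9, 11, 12, 18, 22, 33, 36, 44, 66, 99, 132, 198, 396.
Compute 142^d (mod 397) for the divisors d until we hit 1:
142^1 ≡ 142 (mod 397)
142^2 ≡ 314 (mod 397)
142^3 ≡ 124 (mod 397)
142^4 ≡ 140 (mod 397)
142^6 ≡ 290 (mod 397)
142^9 ≡ 230 (mod 397)
142^11 ≡ 363 (mod 397)
142^12 ≡ 333 (mod 397)
142^18 ≡ 99 (mod 397)
142^22 ≡ 362 (mod 397)
142^33 ≡ 396 (mod 397)
142^36 ≡ 273 (mod 397)
142^44 ≡ 34 (mod 397)
142^66 ≡ 1 (mod 397) ✓
So ord_397(142) = 66.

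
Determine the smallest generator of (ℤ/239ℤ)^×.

7

φ(239) = 239 − 1 = 238 = 2 · 7 · 17.
Test candidates g = 2, 3, … against the prime factors q ∈ {2, 7, 17} of φ(239): g is a generator iff g^(238/q) ≢ 1 for every such q.
g = 2: 2^119 ≡ 1 — hits 1, so not a primitive root.
g = 3: 3^119 ≡ 1 — hits 1, so not a primitive root.
g = 4: 4^119 ≡ 1 — hits 1, so not a primitive root.
g = 5: 5^119 ≡ 1 — hits 1, so not a primitive root.
g = 6: 6^119 ≡ 1 — hits 1, so not a primitive root.
g = 7: 7^119 ≡ 238; 7^34 ≡ 24; 7^14 ≡ 211 — none is 1, so 7 is a primitive root.
So 7 is the smallest generator of (Z/239Z)^×.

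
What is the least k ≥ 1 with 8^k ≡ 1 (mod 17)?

8

ord(8) | φ(17) = 17 − 1 = 16 = 2^4.
Divisors of 16: 1, 2, 4, 8, 16.
Compute 8^d (mod 17) for the divisors d until we hit 1:
8^1 ≡ 8 (mod 17)
8^2 ≡ 13 (mod 17)
8^4 ≡ 16 (mod 17)
8^8 ≡ 1 (mod 17) ✓
So ord_17(8) = 8.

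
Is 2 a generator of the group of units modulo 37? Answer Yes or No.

φ(37) = 37 − 1 = 36 = 2^2 · 3^2.
Test 2^(36/q) mod 37 for each prime factor q of 36:
2^18 ≡ 36 (mod 37)  [q = 2: ≢ 1 ✓]
2^12 ≡ 26 (mod 37)  [q = 3: ≢ 1 ✓]
All checks pass, so 2 has order 36 and is a primitive root modulo 37.

Yes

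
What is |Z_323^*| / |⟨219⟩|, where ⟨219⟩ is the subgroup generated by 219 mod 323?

Since 219 ∈ (Z/323Z)^×, its order divides φ(323) = φ(17·19) = (17−1)·(19−1) = 16·18 = 288 = 2^5 · 3^2.
Divisors of 288: 1, 2, 3, 4, 6, 8, 9, 12, 16, 18, 24, 32, 36, 48, 72, 96, 144, 288.
Compute 219^d (mod 323) for the divisors d until we hit 1:
219^1 ≡ 219
219^2 ≡ 157
219^3 ≡ 145
219^4 ≡ 101
219^6 ≡ 30
219^8 ≡ 188
219^9 ≡ 151
219^12 ≡ 254
219^16 ≡ 137
219^18 ≡ 191
219^24 ≡ 239
219^32 ≡ 35
219^36 ≡ 305
219^48 ≡ 273
219^72 ≡ 1
Thus |⟨219⟩| = ord(219) = 72.
[(Z/323Z)^× : ⟨219⟩] = 288/72 = 4.

4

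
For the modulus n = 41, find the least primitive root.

6

φ(41) = 41 − 1 = 40 = 2^3 · 5.
g is a primitive root iff g^(40/q) ≢ 1 (mod 41) for each prime q ∈ {2, 5}.
g = 2: 2^20 ≡ 1 — hits 1, so not a primitive root.
g = 3: 3^20 ≡ 40; 3^8 ≡ 1 — hits 1, so not a primitive root.
g = 4: 4^20 ≡ 1 — hits 1, so not a primitive root.
g = 5: 5^20 ≡ 1 — hits 1, so not a primitive root.
g = 6: 6^20 ≡ 40; 6^8 ≡ 10 — none is 1, so 6 is a primitive root.
So 6 is the smallest generator of (Z/41Z)^×.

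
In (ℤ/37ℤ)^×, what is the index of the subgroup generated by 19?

1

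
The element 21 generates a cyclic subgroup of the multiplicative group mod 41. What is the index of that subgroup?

2

The order of 21 must divide φ(41) = 41 − 1 = 40 = 2^3 · 5.
Divisors of 40: 1, 2, 4, 5, 8, 10, 20, 40.
Test each divisor d:
21^1 ≡ 21 (mod 41)
21^2 ≡ 31 (mod 41)
21^4 ≡ 18 (mod 41)
21^5 ≡ 9 (mod 41)
21^8 ≡ 37 (mod 41)
21^10 ≡ 40 (mod 41)
21^20 ≡ 1 (mod 41) ✓
Thus |⟨21⟩| = ord(21) = 20.
[(Z/41Z)^× : ⟨21⟩] = 40/20 = 2.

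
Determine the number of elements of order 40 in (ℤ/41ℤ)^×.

16

φ(41) = 41 − 1 = 40 = 2^3 · 5.
Since (Z/41Z)^× is cyclic of order 40, the number of elements of order d is φ(d) when d | 40 and 0 otherwise.
40 = 2^3 · 5 divides 40, and φ(40) = 16.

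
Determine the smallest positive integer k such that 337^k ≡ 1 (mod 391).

ord(337) | φ(391) = φ(17·23) = (17−1)·(23−1) = 16·22 = 352 = 2^5 · 11.
Divisors of 352: 1, 2, 4, 8, 11, 16, 22, 32, 44, 88, 176, 352.
Evaluate successive powers at the divisors of 352:
337^1 ≡ 337
337^2 ≡ 179
337^4 ≡ 370
337^8 ≡ 50
337^11 ≡ 367
337^16 ≡ 154
337^22 ≡ 185
337^32 ≡ 256
337^44 ≡ 208
337^88 ≡ 254
337^176 ≡ 1
Hence ord(337) = 176.

176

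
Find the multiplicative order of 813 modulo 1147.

By Lagrange's theorem, ord_1147(813) divides φ(1147) = φ(31·37) = (31−1)·(37−1) = 30·36 = 1080 = 2^3 · 3^3 · 5.
Divisors of 1080: 1, 2, 3, 4, 5, 6, 8, 9, 10, 12, 15, 18, 20, 24, 27, 30, 36, 40, 45, 54, 60, 72, 90, 108, 120, 135, 180, 216, 270, 360, 540, 1080.
Evaluate successive powers at the divisors of 1080:
813^1 ≡ 813 (mod 1147)
813^2 ≡ 297 (mod 1147)
813^3 ≡ 591 (mod 1147)
813^4 ≡ 1037 (mod 1147)
813^5 ≡ 36 (mod 1147)
813^6 ≡ 593 (mod 1147)
813^8 ≡ 630 (mod 1147)
813^9 ≡ 628 (mod 1147)
813^10 ≡ 149 (mod 1147)
813^12 ≡ 667 (mod 1147)
813^15 ≡ 776 (mod 1147)
813^18 ≡ 963 (mod 1147)
813^20 ≡ 408 (mod 1147)
813^24 ≡ 1000 (mod 1147)
813^27 ≡ 295 (mod 1147)
813^30 ≡ 1 (mod 1147) ✓
The smallest such exponent is 30, so the order of 813 is 30.

30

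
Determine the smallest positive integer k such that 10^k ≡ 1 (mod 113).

By Lagrange's theorem, ord_113(10) divides φ(113) = 113 − 1 = 112 = 2^4 · 7.
Divisors of 112: 1, 2, 4, 7, 8, 14, 16, 28, 56, 112.
Check 10^d mod 113 for each divisor in increasing order:
10^1 ≡ 10 (mod 113)
10^2 ≡ 100 (mod 113)
10^4 ≡ 56 (mod 113)
10^7 ≡ 65 (mod 113)
10^8 ≡ 85 (mod 113)
10^14 ≡ 44 (mod 113)
10^16 ≡ 106 (mod 113)
10^28 ≡ 15 (mod 113)
10^56 ≡ 112 (mod 113)
10^112 ≡ 1 (mod 113) ✓
So ord_113(10) = 112.

112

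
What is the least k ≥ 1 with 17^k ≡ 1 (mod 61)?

60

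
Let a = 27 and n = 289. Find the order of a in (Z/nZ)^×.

272

Since 27 ∈ (Z/289Z)^×, its order divides φ(289) = φ(17^2) = 17·(17−1) = 272 = 2^4 · 17.
Divisors of 272: 1, 2, 4, 8, 16, 17, 34, 68, 136, 272.
Check 27^d mod 289 for each divisor in increasing order:
27^1 ≡ 27 (mod 289)
27^2 ≡ 151 (mod 289)
27^4 ≡ 259 (mod 289)
27^8 ≡ 33 (mod 289)
27^16 ≡ 222 (mod 289)
27^17 ≡ 214 (mod 289)
27^34 ≡ 134 (mod 289)
27^68 ≡ 38 (mod 289)
27^136 ≡ 288 (mod 289)
27^272 ≡ 1 (mod 289) ✓
So ord_289(27) = 272.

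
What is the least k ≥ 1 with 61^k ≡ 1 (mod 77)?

ord(61) | φ(77) = φ(7·11) = (7−1)·(11−1) = 6·10 = 60 = 2^2 · 3 · 5.
Divisors of 60: 1, 2, 3, 4, 5, 6, 10, 12, 15, 20, 30, 60.
Check 61^d mod 77 for each divisor in increasing order:
61^1 ≡ 61 (mod 77)
61^2 ≡ 25 (mod 77)
61^3 ≡ 62 (mod 77)
61^4 ≡ 9 (mod 77)
61^5 ≡ 10 (mod 77)
61^6 ≡ 71 (mod 77)
61^10 ≡ 23 (mod 77)
61^12 ≡ 36 (mod 77)
61^15 ≡ 76 (mod 77)
61^20 ≡ 67 (mod 77)
61^30 ≡ 1 (mod 77) ✓
So ord_77(61) = 30.

30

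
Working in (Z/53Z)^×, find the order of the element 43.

Since 43 ∈ (Z/53Z)^×, its order divides φ(53) = 53 − 1 = 52 = 2^2 · 13.
Divisors of 52: 1, 2, 4, 13, 26, 52.
Check 43^d mod 53 for each divisor in increasing order:
43^1 ≡ 43 (mod 53)
43^2 ≡ 47 (mod 53)
43^4 ≡ 36 (mod 53)
43^13 ≡ 52 (mod 53)
43^26 ≡ 1 (mod 53) ✓
Therefore the multiplicative order of 43 modulo 53 is 26.

26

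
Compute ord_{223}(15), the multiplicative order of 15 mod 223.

37

The order of 15 must divide φ(223) = 223 − 1 = 222 = 2 · 3 · 37.
Divisors of 222: 1, 2, 3, 6, 37, 74, 111, 222.
Compute 15^d (mod 223) for the divisors d until we hit 1:
15^1 ≡ 15 (mod 223)
15^2 ≡ 2 (mod 223)
15^3 ≡ 30 (mod 223)
15^6 ≡ 8 (mod 223)
15^37 ≡ 1 (mod 223) ✓
Hence ord(15) = 37.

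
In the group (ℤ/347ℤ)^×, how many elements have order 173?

φ(347) = 347 − 1 = 346 = 2 · 173.
In a cyclic group of order 346, there are φ(d) elements of order d for each divisor d of 346, and zero for non-divisors.
173 | 346, and φ(173) = 173 − 1 = 172.

172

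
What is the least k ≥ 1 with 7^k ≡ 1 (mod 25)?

ord(7) | φ(25) = φ(5^2) = 5·(5−1) = 20 = 2^2 · 5.
Divisors of 20: 1, 2, 4, 5, 10, 20.
Check 7^d mod 25 for each divisor in increasing order:
7^1 ≡ 7 (mod 25)
7^2 ≡ 24 (mod 25)
7^4 ≡ 1 (mod 25) ✓
Hence ord(7) = 4.

4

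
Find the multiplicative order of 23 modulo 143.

6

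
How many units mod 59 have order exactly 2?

φ(59) = 59 − 1 = 58 = 2 · 29.
In a cyclic group of order 58, there are φ(d) elements of order d for each divisor d of 58, and zero for non-divisors.
2 | 58, and φ(2) = 2 − 1 = 1.

1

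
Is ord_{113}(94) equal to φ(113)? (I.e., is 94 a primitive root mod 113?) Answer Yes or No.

Yes

φ(113) = 113 − 1 = 112 = 2^4 · 7.
94 is a primitive root mod 113 iff 94^(φ(113)/q) ≢ 1 for every prime q | φ(113), i.e. q ∈ {2, 7}.
94^56 ≡ 112 (mod 113)  [q = 2: ≢ 1 ✓]
94^16 ≡ 49 (mod 113)  [q = 7: ≢ 1 ✓]
None equal 1, so ord_113(94) = 112: 94 is a primitive root.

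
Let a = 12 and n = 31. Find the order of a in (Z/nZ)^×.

ord(12) | φ(31) = 31 − 1 = 30 = 2 · 3 · 5.
Divisors of 30: 1, 2, 3, 5, 6, 10, 15, 30.
Evaluate successive powers at the divisors of 30:
12^1 ≡ 12
12^2 ≡ 20
12^3 ≡ 23
12^5 ≡ 26
12^6 ≡ 2
12^10 ≡ 25
12^15 ≡ 30
12^30 ≡ 1
Therefore the multiplicative order of 12 modulo 31 is 30.

30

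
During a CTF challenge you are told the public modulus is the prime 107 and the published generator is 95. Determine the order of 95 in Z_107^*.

Since 95 ∈ (Z/107Z)^×, its order divides φ(107) = 107 − 1 = 106 = 2 · 53.
Divisors of 106: 1, 2, 53, 106.
Test each divisor d:
95^1 ≡ 95 (mod 107)
95^2 ≡ 37 (mod 107)
95^53 ≡ 106 (mod 107)
95^106 ≡ 1 (mod 107) ✓
Therefore the multiplicative order of 95 modulo 107 is 106.

106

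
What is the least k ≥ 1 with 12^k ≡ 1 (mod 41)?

ord(12) | φ(41) = 41 − 1 = 40 = 2^3 · 5.
Divisors of 40: 1, 2, 4, 5, 8, 10, 20, 40.
Evaluate successive powers at the divisors of 40:
12^1 ≡ 12 (mod 41)
12^2 ≡ 21 (mod 41)
12^4 ≡ 31 (mod 41)
12^5 ≡ 3 (mod 41)
12^8 ≡ 18 (mod 41)
12^10 ≡ 9 (mod 41)
12^20 ≡ 40 (mod 41)
12^40 ≡ 1 (mod 41) ✓
Hence ord(12) = 40.

40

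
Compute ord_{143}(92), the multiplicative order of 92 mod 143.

Since 92 ∈ (Z/143Z)^×, its order divides φ(143) = φ(11·13) = (11−1)·(13−1) = 10·12 = 120 = 2^3 · 3 · 5.
Divisors of 120: 1, 2, 3, 4, 5, 6, 8, 10, 12, 15, 20, 24, 30, 40, 60, 120.
Evaluate successive powers at the divisors of 120:
92^1 ≡ 92 (mod 143)
92^2 ≡ 27 (mod 143)
92^3 ≡ 53 (mod 143)
92^4 ≡ 14 (mod 143)
92^5 ≡ 1 (mod 143) ✓
So ord_143(92) = 5.

5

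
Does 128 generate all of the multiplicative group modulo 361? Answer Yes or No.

φ(361) = φ(19^2) = 19·(19−1) = 342 = 2 · 3^2 · 19.
Test 128^(342/q) mod 361 for each prime factor q of 342:
128^171 ≡ 360 (mod 361)  [q = 2: ≢ 1 ✓]
128^114 ≡ 292 (mod 361)  [q = 3: ≢ 1 ✓]
128^18 ≡ 39 (mod 361)  [q = 19: ≢ 1 ✓]
All checks pass, so 128 has order 342 and is a primitive root modulo 361.

Yes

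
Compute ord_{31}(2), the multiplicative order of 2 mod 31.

5

ord(2) | φ(31) = 31 − 1 = 30 = 2 · 3 · 5.
Divisors of 30: 1, 2, 3, 5, 6, 10, 15, 30.
Test each divisor d:
2^1 ≡ 2
2^2 ≡ 4
2^3 ≡ 8
2^5 ≡ 1
Therefore the multiplicative order of 2 modulo 31 is 5.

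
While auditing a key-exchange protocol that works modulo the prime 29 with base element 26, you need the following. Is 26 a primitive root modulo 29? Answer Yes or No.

φ(29) = 29 − 1 = 28 = 2^2 · 7.
It suffices to check that the order of 26 is not a proper divisor of 28: compute 26^(28/q) for q ∈ {2, 7}.
26^14 ≡ 28 (mod 29)  [q = 2: ≢ 1 ✓]
26^4 ≡ 23 (mod 29)  [q = 7: ≢ 1 ✓]
Every test exponent gives a nontrivial residue, hence 26 generates the full group.

Yes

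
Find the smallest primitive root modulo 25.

φ(25) = φ(5^2) = 5·(5−1) = 20 = 2^2 · 5.
g is a primitive root iff g^(20/q) ≢ 1 (mod 25) for each prime q ∈ {2, 5}.
g = 2: 2^10 ≡ 24; 2^4 ≡ 16 — none is 1, so 2 is a primitive root.
Hence the least primitive root of 25 is 2.

2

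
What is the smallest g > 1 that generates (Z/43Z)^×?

3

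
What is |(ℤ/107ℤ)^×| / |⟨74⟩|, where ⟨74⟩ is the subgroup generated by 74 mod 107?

1

Since 74 ∈ (Z/107Z)^×, its order divides φ(107) = 107 − 1 = 106 = 2 · 53.
Divisors of 106: 1, 2, 53, 106.
Evaluate successive powers at the divisors of 106:
74^1 ≡ 74
74^2 ≡ 19
74^53 ≡ 106
74^106 ≡ 1
So ord_107(74) = 106, hence |⟨74⟩| = 106.
The index is φ(107) / ord(74) = 106 / 106 = 1.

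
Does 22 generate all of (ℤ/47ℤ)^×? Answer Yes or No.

φ(47) = 47 − 1 = 46 = 2 · 23.
An element g generates (Z/47Z)^× iff g^(46/q) ≢ 1 (mod 47) for each prime q ∈ {2, 23}.
22^23 ≡ 46 (mod 47)  [q = 2: ≢ 1 ✓]
22^2 ≡ 14 (mod 47)  [q = 23: ≢ 1 ✓]
Every test exponent gives a nontrivial residue, hence 22 generates the full group.

Yes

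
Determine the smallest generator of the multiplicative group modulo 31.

φ(31) = 31 − 1 = 30 = 2 · 3 · 5.
Test candidates g = 2, 3, … against the prime factors q ∈ {2, 3, 5} of φ(31): g is a generator iff g^(30/q) ≢ 1 for every such q.
g = 2: 2^15 ≡ 1 — hits 1, so not a primitive root.
g = 3: 3^15 ≡ 30; 3^10 ≡ 25; 3^6 ≡ 16 — none is 1, so 3 is a primitive root.
Hence the least primitive root of 31 is 3.

3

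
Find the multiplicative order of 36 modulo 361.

171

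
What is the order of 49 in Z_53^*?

13

The order of 49 must divide φ(53) = 53 − 1 = 52 = 2^2 · 13.
Divisors of 52: 1, 2, 4, 13, 26, 52.
Test each divisor d:
49^1 ≡ 49 (mod 53)
49^2 ≡ 16 (mod 53)
49^4 ≡ 44 (mod 53)
49^13 ≡ 1 (mod 53) ✓
Therefore the multiplicative order of 49 modulo 53 is 13.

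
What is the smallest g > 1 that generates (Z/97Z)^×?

5

φ(97) = 97 − 1 = 96 = 2^5 · 3.
Test candidates g = 2, 3, … against the prime factors q ∈ {2, 3} of φ(97): g is a generator iff g^(96/q) ≢ 1 for every such q.
g = 2: 2^48 ≡ 1 — hits 1, so not a primitive root.
g = 3: 3^48 ≡ 1 — hits 1, so not a primitive root.
g = 4: 4^48 ≡ 1 — hits 1, so not a primitive root.
g = 5: 5^48 ≡ 96; 5^32 ≡ 35 — none is 1, so 5 is a primitive root.
So 5 is the smallest generator of (Z/97Z)^×.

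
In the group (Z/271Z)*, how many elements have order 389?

0

φ(271) = 271 − 1 = 270 = 2 · 3^3 · 5.
Since (Z/271Z)^× is cyclic of order 270, the number of elements of order d is φ(d) when d | 270 and 0 otherwise.
Here 270 is not a multiple of 389, so there are no elements of order 389.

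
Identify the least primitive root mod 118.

11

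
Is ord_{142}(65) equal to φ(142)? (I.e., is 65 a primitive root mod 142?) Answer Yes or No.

φ(142) = φ(2)·φ(71) = 1·70 = 70 = 2 · 5 · 7.
It suffices to check that the order of 65 is not a proper divisor of 70: compute 65^(70/q) for q ∈ {2, 5, 7}.
65^35 ≡ 141 (mod 142)  [q = 2: ≢ 1 ✓]
65^14 ≡ 5 (mod 142)  [q = 5: ≢ 1 ✓]
65^10 ≡ 91 (mod 142)  [q = 7: ≢ 1 ✓]
Every test exponent gives a nontrivial residue, hence 65 generates the full group.

Yes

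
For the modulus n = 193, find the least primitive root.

φ(193) = 193 − 1 = 192 = 2^6 · 3.
Test candidates g = 2, 3, … against the prime factors q ∈ {2, 3} of φ(193): g is a generator iff g^(192/q) ≢ 1 for every such q.
g = 2: 2^96 ≡ 1 — hits 1, so not a primitive root.
g = 3: 3^96 ≡ 1 — hits 1, so not a primitive root.
g = 4: 4^96 ≡ 1 — hits 1, so not a primitive root.
g = 5: 5^96 ≡ 192; 5^64 ≡ 84 — none is 1, so 5 is a primitive root.
Hence the least primitive root of 193 is 5.

5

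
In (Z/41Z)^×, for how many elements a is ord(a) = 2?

1

φ(41) = 41 − 1 = 40 = 2^3 · 5.
In a cyclic group of order 40, there are φ(d) elements of order d for each divisor d of 40, and zero for non-divisors.
2 | 40, and φ(2) = 2 − 1 = 1.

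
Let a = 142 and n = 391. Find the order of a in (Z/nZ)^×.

ord(142) | φ(391) = φ(17·23) = (17−1)·(23−1) = 16·22 = 352 = 2^5 · 11.
Divisors of 352: 1, 2, 4, 8, 11, 16, 22, 32, 44, 88, 176, 352.
Compute 142^d (mod 391) for the divisors d until we hit 1:
142^1 ≡ 142 (mod 391)
142^2 ≡ 223 (mod 391)
142^4 ≡ 72 (mod 391)
142^8 ≡ 101 (mod 391)
142^11 ≡ 277 (mod 391)
142^16 ≡ 35 (mod 391)
142^22 ≡ 93 (mod 391)
142^32 ≡ 52 (mod 391)
142^44 ≡ 47 (mod 391)
142^88 ≡ 254 (mod 391)
142^176 ≡ 1 (mod 391) ✓
Therefore the multiplicative order of 142 modulo 391 is 176.

176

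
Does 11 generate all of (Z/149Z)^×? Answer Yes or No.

φ(149) = 149 − 1 = 148 = 2^2 · 37.
An element g generates (Z/149Z)^× iff g^(148/q) ≢ 1 (mod 149) for each prime q ∈ {2, 37}.
11^74 ≡ 148 (mod 149)  [q = 2: ≢ 1 ✓]
11^4 ≡ 39 (mod 149)  [q = 37: ≢ 1 ✓]
All checks pass, so 11 has order 148 and is a primitive root modulo 149.

Yes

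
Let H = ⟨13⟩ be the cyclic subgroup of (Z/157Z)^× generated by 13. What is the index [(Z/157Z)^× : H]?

ord(13) | φ(157) = 157 − 1 = 156 = 2^2 · 3 · 13.
Divisors of 156: 1, 2, 3, 4, 6, 12, 13, 26, 39, 52, 78, 156.
Test each divisor d:
13^1 ≡ 13 (mod 157)
13^2 ≡ 12 (mod 157)
13^3 ≡ 156 (mod 157)
13^4 ≡ 144 (mod 157)
13^6 ≡ 1 (mod 157) ✓
The order of 13 is 6, so the subgroup it generates has 6 elements.
Index = |(Z/157Z)^×| / |⟨13⟩| = 156 / 6 = 26.

26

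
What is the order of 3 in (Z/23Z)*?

Since 3 ∈ (Z/23Z)^×, its order divides φ(23) = 23 − 1 = 22 = 2 · 11.
Divisors of 22: 1, 2, 11, 22.
Test each divisor d:
3^1 ≡ 3
3^2 ≡ 9
3^11 ≡ 1
So ord_23(3) = 11.

11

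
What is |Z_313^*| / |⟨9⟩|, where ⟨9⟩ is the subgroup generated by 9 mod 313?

By Lagrange's theorem, ord_313(9) divides φ(313) = 313 − 1 = 312 = 2^3 · 3 · 13.
Divisors of 312: 1, 2, 3, 4, 6, 8, 12, 13, 24, 26, 39, 52, 78, 104, 156, 312.
Check 9^d mod 313 for each divisor in increasing order:
9^1 ≡ 9
9^2 ≡ 81
9^3 ≡ 103
9^4 ≡ 301
9^6 ≡ 280
9^8 ≡ 144
9^12 ≡ 150
9^13 ≡ 98
9^24 ≡ 277
9^26 ≡ 214
9^39 ≡ 1
The order of 9 is 39, so the subgroup it generates has 39 elements.
Index = |(Z/313Z)^×| / |⟨9⟩| = 312 / 39 = 8.

8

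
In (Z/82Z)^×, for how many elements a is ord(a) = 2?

1

φ(82) = φ(2)·φ(41) = 1·40 = 40 = 2^3 · 5.
Since (Z/82Z)^× is cyclic of order 40, the number of elements of order d is φ(d) when d | 40 and 0 otherwise.
2 | 40, and φ(2) = 2 − 1 = 1.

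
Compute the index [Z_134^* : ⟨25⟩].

6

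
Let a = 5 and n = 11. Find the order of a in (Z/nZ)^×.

5

By Lagrange's theorem, ord_11(5) divides φ(11) = 11 − 1 = 10 = 2 · 5.
Divisors of 10: 1, 2, 5, 10.
Compute 5^d (mod 11) for the divisors d until we hit 1:
5^1 ≡ 5 (mod 11)
5^2 ≡ 3 (mod 11)
5^5 ≡ 1 (mod 11) ✓
So ord_11(5) = 5.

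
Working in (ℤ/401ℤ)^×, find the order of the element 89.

200

By Lagrange's theorem, ord_401(89) divides φ(401) = 401 − 1 = 400 = 2^4 · 5^2.
Divisors of 400: 1, 2, 4, 5, 8, 10, 16, 20, 25, 40, 50, 80, 100, 200, 400.
Check 89^d mod 401 for each divisor in increasing order:
89^1 ≡ 89
89^2 ≡ 302
89^4 ≡ 177
89^5 ≡ 114
89^8 ≡ 51
89^10 ≡ 164
89^16 ≡ 195
89^20 ≡ 29
89^25 ≡ 98
89^40 ≡ 39
89^50 ≡ 381
89^80 ≡ 318
89^100 ≡ 400
89^200 ≡ 1
Hence ord(89) = 200.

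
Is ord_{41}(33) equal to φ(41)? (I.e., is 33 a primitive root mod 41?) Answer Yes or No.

No

φ(41) = 41 − 1 = 40 = 2^3 · 5.
An element g generates (Z/41Z)^× iff g^(40/q) ≢ 1 (mod 41) for each prime q ∈ {2, 5}.
33^20 ≡ 1 (mod 41)  [q = 2: ≡ 1 ✗]
33^8 ≡ 16 (mod 41)  [q = 5: ≢ 1 ✓]
33^20 ≡ 1 shows ord(33) | 20, strictly less than φ(41); not a primitive root.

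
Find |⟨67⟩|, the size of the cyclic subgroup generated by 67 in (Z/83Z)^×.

82

By Lagrange's theorem, ord_83(67) divides φ(83) = 83 − 1 = 82 = 2 · 41.
Divisors of 82: 1, 2, 41, 82.
Evaluate successive powers at the divisors of 82:
67^1 ≡ 67
67^2 ≡ 7
67^41 ≡ 82
67^82 ≡ 1
So ord_83(67) = 82.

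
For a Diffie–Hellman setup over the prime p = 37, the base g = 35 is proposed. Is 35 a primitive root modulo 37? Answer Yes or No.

φ(37) = 37 − 1 = 36 = 2^2 · 3^2.
Test 35^(36/q) mod 37 for each prime factor q of 36:
35^18 ≡ 36 (mod 37)  [q = 2: ≢ 1 ✓]
35^12 ≡ 26 (mod 37)  [q = 3: ≢ 1 ✓]
Every test exponent gives a nontrivial residue, hence 35 generates the full group.

Yes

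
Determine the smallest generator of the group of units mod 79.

3

φ(79) = 79 − 1 = 78 = 2 · 3 · 13.
g is a primitive root iff g^(78/q) ≢ 1 (mod 79) for each prime q ∈ {2, 3, 13}.
g = 2: 2^39 ≡ 1 — hits 1, so not a primitive root.
g = 3: 3^39 ≡ 78; 3^26 ≡ 23; 3^6 ≡ 18 — none is 1, so 3 is a primitive root.
So 3 is the smallest generator of (Z/79Z)^×.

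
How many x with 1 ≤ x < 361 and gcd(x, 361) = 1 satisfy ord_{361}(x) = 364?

0

φ(361) = φ(19^2) = 19·(19−1) = 342 = 2 · 3^2 · 19.
(Z/361Z)^× is cyclic (|G| = 342); a cyclic group of order m has exactly φ(d) elements of each order d | m, and none otherwise.
Here 342 is not a multiple of 364, so there are no elements of order 364.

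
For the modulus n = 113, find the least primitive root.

3

φ(113) = 113 − 1 = 112 = 2^4 · 7.
Test candidates g = 2, 3, … against the prime factors q ∈ {2, 7} of φ(113): g is a generator iff g^(112/q) ≢ 1 for every such q.
g = 2: 2^56 ≡ 1 — hits 1, so not a primitive root.
g = 3: 3^56 ≡ 112; 3^16 ≡ 49 — none is 1, so 3 is a primitive root.
The smallest primitive root modulo 113 is 3.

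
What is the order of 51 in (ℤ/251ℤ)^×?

25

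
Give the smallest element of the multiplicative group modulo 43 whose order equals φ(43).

3

φ(43) = 43 − 1 = 42 = 2 · 3 · 7.
Test candidates g = 2, 3, … against the prime factors q ∈ {2, 3, 7} of φ(43): g is a generator iff g^(42/q) ≢ 1 for every such q.
g = 2: 2^21 ≡ 42; 2^14 ≡ 1 — hits 1, so not a primitive root.
g = 3: 3^21 ≡ 42; 3^14 ≡ 36; 3^6 ≡ 41 — none is 1, so 3 is a primitive root.
The smallest primitive root modulo 43 is 3.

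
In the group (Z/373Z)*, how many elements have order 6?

2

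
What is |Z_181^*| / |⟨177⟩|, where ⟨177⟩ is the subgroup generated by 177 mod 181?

4

ord(177) | φ(181) = 181 − 1 = 180 = 2^2 · 3^2 · 5.
Divisors of 180: 1, 2, 3, 4, 5, 6, 9, 10, 12, 15, 18, 20, 30, 36, 45, 60, 90, 180.
Test each divisor d:
177^1 ≡ 177 (mod 181)
177^2 ≡ 16 (mod 181)
177^3 ≡ 117 (mod 181)
177^4 ≡ 75 (mod 181)
177^5 ≡ 62 (mod 181)
177^6 ≡ 114 (mod 181)
177^9 ≡ 125 (mod 181)
177^10 ≡ 43 (mod 181)
177^12 ≡ 145 (mod 181)
177^15 ≡ 132 (mod 181)
177^18 ≡ 59 (mod 181)
177^20 ≡ 39 (mod 181)
177^30 ≡ 48 (mod 181)
177^36 ≡ 42 (mod 181)
177^45 ≡ 1 (mod 181) ✓
The order of 177 is 45, so the subgroup it generates has 45 elements.
[(Z/181Z)^× : ⟨177⟩] = 180/45 = 4.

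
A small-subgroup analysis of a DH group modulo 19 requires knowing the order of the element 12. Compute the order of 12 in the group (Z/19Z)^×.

6

By Lagrange's theorem, ord_19(12) divides φ(19) = 19 − 1 = 18 = 2 · 3^2.
Divisors of 18: 1, 2, 3, 6, 9, 18.
Test each divisor d:
12^1 ≡ 12 (mod 19)
12^2 ≡ 11 (mod 19)
12^3 ≡ 18 (mod 19)
12^6 ≡ 1 (mod 19) ✓
The smallest such exponent is 6, so the order of 12 is 6.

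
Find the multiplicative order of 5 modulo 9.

ord(5) | φ(9) = φ(3^2) = 3·(3−1) = 6 = 2 · 3.
Divisors of 6: 1, 2, 3, 6.
Compute 5^d (mod 9) for the divisors d until we hit 1:
5^1 ≡ 5 (mod 9)
5^2 ≡ 7 (mod 9)
5^3 ≡ 8 (mod 9)
5^6 ≡ 1 (mod 9) ✓
Therefore the multiplicative order of 5 modulo 9 is 6.

6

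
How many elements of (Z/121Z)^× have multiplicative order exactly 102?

φ(121) = φ(11^2) = 11·(11−1) = 110 = 2 · 5 · 11.
In a cyclic group of order 110, there are φ(d) elements of order d for each divisor d of 110, and zero for non-divisors.
Here 110 is not a multiple of 102, so there are no elements of order 102.

0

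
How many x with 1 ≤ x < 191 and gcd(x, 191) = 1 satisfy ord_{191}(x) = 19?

φ(191) = 191 − 1 = 190 = 2 · 5 · 19.
In a cyclic group of order 190, there are φ(d) elements of order d for each divisor d of 190, and zero for non-divisors.
19 | 190, and φ(19) = 19 − 1 = 18.

18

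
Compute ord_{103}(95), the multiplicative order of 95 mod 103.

The order of 95 must divide φ(103) = 103 − 1 = 102 = 2 · 3 · 17.
Divisors of 102: 1, 2, 3, 6, 17, 34, 51, 102.
Evaluate successive powers at the divisors of 102:
95^1 ≡ 95 (mod 103)
95^2 ≡ 64 (mod 103)
95^3 ≡ 3 (mod 103)
95^6 ≡ 9 (mod 103)
95^17 ≡ 102 (mod 103)
95^34 ≡ 1 (mod 103) ✓
Therefore the multiplicative order of 95 modulo 103 is 34.

34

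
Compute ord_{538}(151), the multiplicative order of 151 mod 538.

134

By Lagrange's theorem, ord_538(151) divides φ(538) = φ(2)·φ(269) = 1·268 = 268 = 2^2 · 67.
Divisors of 268: 1, 2, 4, 67, 134, 268.
Check 151^d mod 538 for each divisor in increasing order:
151^1 ≡ 151 (mod 538)
151^2 ≡ 205 (mod 538)
151^4 ≡ 61 (mod 538)
151^67 ≡ 537 (mod 538)
151^134 ≡ 1 (mod 538) ✓
So ord_538(151) = 134.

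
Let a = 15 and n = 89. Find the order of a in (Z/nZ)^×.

Since 15 ∈ (Z/89Z)^×, its order divides φ(89) = 89 − 1 = 88 = 2^3 · 11.
Divisors of 88: 1, 2, 4, 8, 11, 22, 44, 88.
Test each divisor d:
15^1 ≡ 15
15^2 ≡ 47
15^4 ≡ 73
15^8 ≡ 78
15^11 ≡ 77
15^22 ≡ 55
15^44 ≡ 88
15^88 ≡ 1
So ord_89(15) = 88.

88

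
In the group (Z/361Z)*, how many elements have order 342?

108

φ(361) = φ(19^2) = 19·(19−1) = 342 = 2 · 3^2 · 19.
In a cyclic group of order 342, there are φ(d) elements of order d for each divisor d of 342, and zero for non-divisors.
342 = 2 · 3^2 · 19 divides 342, and φ(342) = 108.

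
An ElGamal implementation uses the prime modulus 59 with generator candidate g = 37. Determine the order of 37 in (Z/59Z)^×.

58

The order of 37 must divide φ(59) = 59 − 1 = 58 = 2 · 29.
Divisors of 58: 1, 2, 29, 58.
Evaluate successive powers at the divisors of 58:
37^1 ≡ 37
37^2 ≡ 12
37^29 ≡ 58
37^58 ≡ 1
Hence ord(37) = 58.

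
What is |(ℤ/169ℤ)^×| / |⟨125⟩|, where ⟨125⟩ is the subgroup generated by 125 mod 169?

3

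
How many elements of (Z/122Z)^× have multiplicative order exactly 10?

φ(122) = φ(2)·φ(61) = 1·60 = 60 = 2^2 · 3 · 5.
Since (Z/122Z)^× is cyclic of order 60, the number of elements of order d is φ(d) when d | 60 and 0 otherwise.
10 = 2 · 5 divides 60, and φ(10) = 4.

4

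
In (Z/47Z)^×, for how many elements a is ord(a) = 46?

φ(47) = 47 − 1 = 46 = 2 · 23.
(Z/47Z)^× is cyclic (|G| = 46); a cyclic group of order m has exactly φ(d) elements of each order d | m, and none otherwise.
46 = 2 · 23 divides 46, and φ(46) = 22.

22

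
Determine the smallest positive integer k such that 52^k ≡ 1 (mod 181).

90

The order of 52 must divide φ(181) = 181 − 1 = 180 = 2^2 · 3^2 · 5.
Divisors of 180: 1, 2, 3, 4, 5, 6, 9, 10, 12, 15, 18, 20, 30, 36, 45, 60, 90, 180.
Compute 52^d (mod 181) for the divisors d until we hit 1:
52^1 ≡ 52 (mod 181)
52^2 ≡ 170 (mod 181)
52^3 ≡ 152 (mod 181)
52^4 ≡ 121 (mod 181)
52^5 ≡ 138 (mod 181)
52^6 ≡ 117 (mod 181)
52^9 ≡ 46 (mod 181)
52^10 ≡ 39 (mod 181)
52^12 ≡ 114 (mod 181)
52^15 ≡ 133 (mod 181)
52^18 ≡ 125 (mod 181)
52^20 ≡ 73 (mod 181)
52^30 ≡ 132 (mod 181)
52^36 ≡ 59 (mod 181)
52^45 ≡ 180 (mod 181)
52^60 ≡ 48 (mod 181)
52^90 ≡ 1 (mod 181) ✓
So ord_181(52) = 90.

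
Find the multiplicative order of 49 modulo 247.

By Lagrange's theorem, ord_247(49) divides φ(247) = φ(13·19) = (13−1)·(19−1) = 12·18 = 216 = 2^3 · 3^3.
Divisors of 216: 1, 2, 3, 4, 6, 8, 9, 12, 18, 24, 27, 36, 54, 72, 108, 216.
Check 49^d mod 247 for each divisor in increasing order:
49^1 ≡ 49
49^2 ≡ 178
49^3 ≡ 77
49^4 ≡ 68
49^6 ≡ 1
Therefore the multiplicative order of 49 modulo 247 is 6.

6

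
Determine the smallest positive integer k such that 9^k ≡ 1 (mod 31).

By Lagrange's theorem, ord_31(9) divides φ(31) = 31 − 1 = 30 = 2 · 3 · 5.
Divisors of 30: 1, 2, 3, 5, 6, 10, 15, 30.
Check 9^d mod 31 for each divisor in increasing order:
9^1 ≡ 9
9^2 ≡ 19
9^3 ≡ 16
9^5 ≡ 25
9^6 ≡ 8
9^10 ≡ 5
9^15 ≡ 1
So ord_31(9) = 15.

15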